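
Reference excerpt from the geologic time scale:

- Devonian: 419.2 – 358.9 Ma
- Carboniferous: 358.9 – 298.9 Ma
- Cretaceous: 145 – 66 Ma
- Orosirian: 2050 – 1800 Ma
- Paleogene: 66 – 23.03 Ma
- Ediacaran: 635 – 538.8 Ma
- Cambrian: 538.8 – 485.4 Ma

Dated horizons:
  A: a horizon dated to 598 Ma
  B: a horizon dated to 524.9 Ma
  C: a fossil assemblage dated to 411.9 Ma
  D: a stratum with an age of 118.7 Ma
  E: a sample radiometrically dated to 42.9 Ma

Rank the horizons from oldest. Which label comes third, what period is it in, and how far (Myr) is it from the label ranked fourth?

Larger Ma means older, so oldest first: A 598 > B 524.9 > C 411.9 > D 118.7 > E 42.9.
Counting 3 along gives C (411.9 Ma); the excerpt puts that inside the Devonian, 419.2–358.9 Ma.
Next in line is D (118.7 Ma), and 411.9 − 118.7 = 293.2 Myr.

C, in the Devonian; 293.2 million years to D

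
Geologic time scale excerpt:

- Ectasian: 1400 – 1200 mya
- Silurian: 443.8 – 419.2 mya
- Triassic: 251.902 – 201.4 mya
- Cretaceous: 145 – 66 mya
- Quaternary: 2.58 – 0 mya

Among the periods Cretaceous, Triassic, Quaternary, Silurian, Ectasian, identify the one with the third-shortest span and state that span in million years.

Durations: Cretaceous 79; Triassic 50.502; Quaternary 2.58; Silurian 24.6; Ectasian 200 Myr.
Sorted shortest-first: Quaternary (2.58), Silurian (24.6), Triassic (50.502), Cretaceous (79), Ectasian (200).
The third shortest is Triassic at 50.502 Myr.

Triassic, 50.502 million years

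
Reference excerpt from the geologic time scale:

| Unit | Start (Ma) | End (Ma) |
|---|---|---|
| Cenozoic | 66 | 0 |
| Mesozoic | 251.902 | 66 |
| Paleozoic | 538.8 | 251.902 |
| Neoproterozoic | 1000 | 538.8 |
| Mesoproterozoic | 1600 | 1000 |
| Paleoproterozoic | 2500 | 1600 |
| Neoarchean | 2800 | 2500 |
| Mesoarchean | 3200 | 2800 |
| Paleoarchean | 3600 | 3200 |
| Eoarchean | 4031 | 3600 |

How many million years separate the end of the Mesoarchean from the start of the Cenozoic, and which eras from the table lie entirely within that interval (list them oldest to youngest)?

The Mesoarchean closes at 2800 Ma and the Cenozoic opens at 66 Ma, so the interval is 2800 − 66 = 2734 Myr.
An era fits inside if it starts at or after 2800 Ma and ends at or before 66 Ma; oldest first that gives Neoarchean, Paleoproterozoic, Mesoproterozoic, Neoproterozoic, Paleozoic, Mesozoic.

2734 million years; Neoarchean, Paleoproterozoic, Mesoproterozoic, Neoproterozoic, Paleozoic, Mesozoic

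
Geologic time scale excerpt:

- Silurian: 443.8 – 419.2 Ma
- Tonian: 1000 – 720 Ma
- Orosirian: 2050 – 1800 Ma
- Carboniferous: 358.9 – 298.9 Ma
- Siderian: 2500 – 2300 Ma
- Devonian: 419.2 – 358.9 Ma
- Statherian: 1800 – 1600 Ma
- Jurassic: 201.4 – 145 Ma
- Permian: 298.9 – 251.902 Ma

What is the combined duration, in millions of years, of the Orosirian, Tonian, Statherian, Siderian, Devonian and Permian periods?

1037.298 million years

Duration is start − end for each: (2050 − 1800) + (1000 − 720) + (1800 − 1600) + (2500 − 2300) + (419.2 − 358.9) + (298.9 − 251.902).
That is 250 + 280 + 200 + 200 + 60.3 + 46.998, which totals 1037.298 million years.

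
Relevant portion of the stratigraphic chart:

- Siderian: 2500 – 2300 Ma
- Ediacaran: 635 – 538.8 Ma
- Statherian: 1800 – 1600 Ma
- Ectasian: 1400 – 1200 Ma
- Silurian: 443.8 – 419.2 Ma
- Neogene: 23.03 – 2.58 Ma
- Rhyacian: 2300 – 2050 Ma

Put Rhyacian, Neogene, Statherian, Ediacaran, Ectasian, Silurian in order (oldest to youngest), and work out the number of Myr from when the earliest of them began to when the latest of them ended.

Rhyacian, Statherian, Ectasian, Ediacaran, Silurian, Neogene; total span 2297.42 Myr

Start ages (Ma): Rhyacian 2300, Statherian 1800, Ectasian 1400, Ediacaran 635, Silurian 443.8, Neogene 23.03.
Ordered oldest to youngest: Rhyacian, Statherian, Ectasian, Ediacaran, Silurian, Neogene.
Span = 2300 − 2.58 = 2297.42 Myr.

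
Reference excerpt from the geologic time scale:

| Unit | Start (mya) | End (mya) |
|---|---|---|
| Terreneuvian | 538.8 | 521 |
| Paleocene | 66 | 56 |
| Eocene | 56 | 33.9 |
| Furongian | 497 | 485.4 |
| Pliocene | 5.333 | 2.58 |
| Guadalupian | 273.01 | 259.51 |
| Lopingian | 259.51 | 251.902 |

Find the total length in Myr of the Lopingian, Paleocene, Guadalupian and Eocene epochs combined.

Duration is start − end for each: (259.51 − 251.902) + (66 − 56) + (273.01 − 259.51) + (56 − 33.9).
That is 7.608 + 10 + 13.5 + 22.1, which totals 53.208 million years.

53.208 million years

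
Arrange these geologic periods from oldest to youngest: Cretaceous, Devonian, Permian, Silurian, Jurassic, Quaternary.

Silurian → Devonian → Permian → Jurassic → Cretaceous → Quaternary

Era membership (oldest first within each) — Paleozoic: Silurian, Devonian, Permian; Mesozoic: Jurassic, Cretaceous; Cenozoic: Quaternary. Paleozoic precedes Mesozoic, which precedes Cenozoic. Concatenating the groups in that era order gives oldest to youngest directly.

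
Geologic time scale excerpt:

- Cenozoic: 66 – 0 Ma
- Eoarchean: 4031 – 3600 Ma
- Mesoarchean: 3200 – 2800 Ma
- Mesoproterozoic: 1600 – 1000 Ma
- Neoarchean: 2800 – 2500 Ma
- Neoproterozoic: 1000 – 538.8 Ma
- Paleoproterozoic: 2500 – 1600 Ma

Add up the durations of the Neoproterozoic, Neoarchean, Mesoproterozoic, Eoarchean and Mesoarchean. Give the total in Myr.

2192.2 million years

Duration is start − end for each: (1000 − 538.8) + (2800 − 2500) + (1600 − 1000) + (4031 − 3600) + (3200 − 2800).
That is 461.2 + 300 + 600 + 431 + 400, which totals 2192.2 million years.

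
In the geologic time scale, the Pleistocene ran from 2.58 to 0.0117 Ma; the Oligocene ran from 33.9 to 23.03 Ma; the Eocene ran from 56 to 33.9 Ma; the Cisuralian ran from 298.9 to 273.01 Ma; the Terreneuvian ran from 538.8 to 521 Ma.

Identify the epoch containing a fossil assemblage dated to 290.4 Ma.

Cisuralian

290.4 Ma lies between 298.9 and 273.01 Ma, so it falls in the Cisuralian.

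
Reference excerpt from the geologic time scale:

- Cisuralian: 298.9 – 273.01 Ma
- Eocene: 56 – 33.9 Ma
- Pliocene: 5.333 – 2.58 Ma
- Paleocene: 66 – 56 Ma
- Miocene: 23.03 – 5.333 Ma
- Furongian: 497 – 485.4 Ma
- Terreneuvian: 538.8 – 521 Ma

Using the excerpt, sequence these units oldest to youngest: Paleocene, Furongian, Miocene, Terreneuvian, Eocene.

Sorting by start age (descending Ma, since larger Ma = older): Terreneuvian start 538.8, Furongian start 497, Paleocene start 66, Eocene start 56, Miocene start 23.03.

Terreneuvian → Furongian → Paleocene → Eocene → Miocene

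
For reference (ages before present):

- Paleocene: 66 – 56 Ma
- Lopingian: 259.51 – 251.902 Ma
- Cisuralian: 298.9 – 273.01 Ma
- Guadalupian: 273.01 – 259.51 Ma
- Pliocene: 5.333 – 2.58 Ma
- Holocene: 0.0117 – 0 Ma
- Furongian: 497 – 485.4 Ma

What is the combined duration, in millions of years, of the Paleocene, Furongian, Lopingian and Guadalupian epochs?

42.708 million years

Duration is start − end for each: (66 − 56) + (497 − 485.4) + (259.51 − 251.902) + (273.01 − 259.51).
That is 10 + 11.6 + 7.608 + 13.5, which totals 42.708 million years.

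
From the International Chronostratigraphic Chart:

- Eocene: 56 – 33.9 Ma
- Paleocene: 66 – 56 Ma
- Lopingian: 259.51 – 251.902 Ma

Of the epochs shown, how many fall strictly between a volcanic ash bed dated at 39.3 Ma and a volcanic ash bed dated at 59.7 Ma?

0

Checking each listed span, none has both start < 59.7 Ma and end > 39.3 Ma — every epoch straddles one of the two dates or lies outside them — so the count is 0.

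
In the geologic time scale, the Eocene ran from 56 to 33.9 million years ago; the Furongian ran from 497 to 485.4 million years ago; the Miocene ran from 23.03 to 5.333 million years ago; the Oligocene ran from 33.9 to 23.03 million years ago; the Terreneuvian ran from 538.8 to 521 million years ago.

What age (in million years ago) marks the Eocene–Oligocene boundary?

The Eocene ends and the Oligocene begins at 33.9 million years ago.

33.9 million years ago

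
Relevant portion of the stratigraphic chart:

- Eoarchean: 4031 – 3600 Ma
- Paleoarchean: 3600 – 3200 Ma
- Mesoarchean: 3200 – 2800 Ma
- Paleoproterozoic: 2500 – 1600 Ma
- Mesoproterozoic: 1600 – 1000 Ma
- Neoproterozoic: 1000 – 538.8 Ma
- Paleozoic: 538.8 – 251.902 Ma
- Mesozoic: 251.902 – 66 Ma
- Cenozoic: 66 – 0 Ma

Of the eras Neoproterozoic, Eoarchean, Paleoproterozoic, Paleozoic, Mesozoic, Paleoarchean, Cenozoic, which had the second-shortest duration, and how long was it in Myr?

Mesozoic, 185.902 million years

Durations: Neoproterozoic 461.2; Eoarchean 431; Paleoproterozoic 900; Paleozoic 286.898; Mesozoic 185.902; Paleoarchean 400; Cenozoic 66 Myr.
Sorted shortest-first: Cenozoic (66), Mesozoic (185.902), Paleozoic (286.898), Paleoarchean (400), Eoarchean (431), Neoproterozoic (461.2), Paleoproterozoic (900).
The second shortest is Mesozoic at 185.902 Myr.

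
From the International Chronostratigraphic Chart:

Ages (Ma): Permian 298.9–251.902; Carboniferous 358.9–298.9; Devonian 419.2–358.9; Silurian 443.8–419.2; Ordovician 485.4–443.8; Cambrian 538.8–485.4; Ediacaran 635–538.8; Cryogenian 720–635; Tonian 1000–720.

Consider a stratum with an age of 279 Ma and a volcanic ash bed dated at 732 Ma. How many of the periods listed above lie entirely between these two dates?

The older date is 732 Ma and the younger is 279 Ma.
Periods with start < 732 and end > 279 Ma: Cryogenian (720–635), Ediacaran (635–538.8), Cambrian (538.8–485.4), Ordovician (485.4–443.8), Silurian (443.8–419.2), Devonian (419.2–358.9), Carboniferous (358.9–298.9).
That is 7 complete periods.

7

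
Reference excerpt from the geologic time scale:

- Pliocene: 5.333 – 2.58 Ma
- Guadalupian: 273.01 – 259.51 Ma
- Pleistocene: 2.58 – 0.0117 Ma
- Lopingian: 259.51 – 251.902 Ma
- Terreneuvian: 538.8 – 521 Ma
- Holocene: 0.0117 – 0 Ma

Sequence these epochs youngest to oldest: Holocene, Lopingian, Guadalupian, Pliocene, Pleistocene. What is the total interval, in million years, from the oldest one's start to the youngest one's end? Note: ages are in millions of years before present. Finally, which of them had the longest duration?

Holocene → Pleistocene → Pliocene → Lopingian → Guadalupian; total span 273.01 Myr; longest is Guadalupian

Start ages (Ma): Guadalupian 273.01, Lopingian 259.51, Pliocene 5.333, Pleistocene 2.58, Holocene 0.0117.
Ordered youngest to oldest: Holocene, Pleistocene, Pliocene, Lopingian, Guadalupian.
Span = 273.01 − 0 = 273.01 Myr.
Durations: Guadalupian 13.5, Pleistocene 2.5683, Holocene 0.0117, Pliocene 2.753, Lopingian 7.608 → longest is Guadalupian (13.5 Myr).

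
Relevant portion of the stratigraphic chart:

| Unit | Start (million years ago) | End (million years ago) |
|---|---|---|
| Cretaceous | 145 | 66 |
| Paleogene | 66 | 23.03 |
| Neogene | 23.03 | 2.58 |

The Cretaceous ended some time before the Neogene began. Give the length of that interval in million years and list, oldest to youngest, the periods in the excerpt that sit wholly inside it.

End of Cretaceous = 66 Ma; start of Neogene = 23.03 Ma.
Gap = 66 − 23.03 = 42.97 Myr.
Periods wholly inside 66–23.03 Ma: Paleogene (66–23.03).

42.97 million years; Paleogene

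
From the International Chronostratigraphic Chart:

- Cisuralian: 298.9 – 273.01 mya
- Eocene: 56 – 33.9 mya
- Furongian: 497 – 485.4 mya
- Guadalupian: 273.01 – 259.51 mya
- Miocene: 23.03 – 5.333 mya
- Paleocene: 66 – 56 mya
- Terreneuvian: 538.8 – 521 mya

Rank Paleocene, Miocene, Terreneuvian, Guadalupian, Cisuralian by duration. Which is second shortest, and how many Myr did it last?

Guadalupian, 13.5 million years

Durations: Paleocene 10; Miocene 17.697; Terreneuvian 17.8; Guadalupian 13.5; Cisuralian 25.89 Myr.
Sorted shortest-first: Paleocene (10), Guadalupian (13.5), Miocene (17.697), Terreneuvian (17.8), Cisuralian (25.89).
The second shortest is Guadalupian at 13.5 Myr.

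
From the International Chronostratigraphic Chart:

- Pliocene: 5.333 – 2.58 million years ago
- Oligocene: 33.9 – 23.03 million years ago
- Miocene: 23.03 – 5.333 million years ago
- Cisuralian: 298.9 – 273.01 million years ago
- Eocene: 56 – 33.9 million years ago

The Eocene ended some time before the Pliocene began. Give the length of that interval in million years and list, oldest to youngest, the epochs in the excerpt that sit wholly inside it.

End of Eocene = 33.9 Ma; start of Pliocene = 5.333 Ma.
Gap = 33.9 − 5.333 = 28.567 Myr.
Epochs wholly inside 33.9–5.333 Ma: Oligocene (33.9–23.03), Miocene (23.03–5.333).

28.567 million years; Oligocene, Miocene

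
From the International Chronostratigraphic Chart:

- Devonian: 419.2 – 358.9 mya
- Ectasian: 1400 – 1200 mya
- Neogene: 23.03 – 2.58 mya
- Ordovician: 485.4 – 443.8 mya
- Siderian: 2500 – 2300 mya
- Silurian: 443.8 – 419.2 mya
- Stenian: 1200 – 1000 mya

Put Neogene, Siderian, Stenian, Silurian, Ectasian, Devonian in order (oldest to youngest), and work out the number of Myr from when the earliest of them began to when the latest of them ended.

Siderian, Ectasian, Stenian, Silurian, Devonian, Neogene; total span 2497.42 Myr

From the excerpt: Neogene 23.03–2.58; Siderian 2500–2300; Stenian 1200–1000; Silurian 443.8–419.2; Ectasian 1400–1200; Devonian 419.2–358.9 (Ma).
Larger Ma is earlier, so the oldest is Siderian and the youngest is Neogene; oldest to youngest: Siderian, Ectasian, Stenian, Silurian, Devonian, Neogene.
Oldest start 2500 minus youngest end 2.58 gives 2497.42 Myr overall.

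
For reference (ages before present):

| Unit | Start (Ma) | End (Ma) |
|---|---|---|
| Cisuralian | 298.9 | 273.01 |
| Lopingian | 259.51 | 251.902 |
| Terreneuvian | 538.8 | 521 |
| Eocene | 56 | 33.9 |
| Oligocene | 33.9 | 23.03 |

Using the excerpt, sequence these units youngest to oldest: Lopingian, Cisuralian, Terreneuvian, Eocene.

Eocene, then Lopingian, then Cisuralian, then Terreneuvian

Read off each span (Ma): Lopingian 259.51–251.902; Cisuralian 298.9–273.01; Terreneuvian 538.8–521; Eocene 56–33.9.
Larger Ma is older, so oldest→youngest is Terreneuvian, Cisuralian, Lopingian, Eocene; reverse it for youngest→oldest.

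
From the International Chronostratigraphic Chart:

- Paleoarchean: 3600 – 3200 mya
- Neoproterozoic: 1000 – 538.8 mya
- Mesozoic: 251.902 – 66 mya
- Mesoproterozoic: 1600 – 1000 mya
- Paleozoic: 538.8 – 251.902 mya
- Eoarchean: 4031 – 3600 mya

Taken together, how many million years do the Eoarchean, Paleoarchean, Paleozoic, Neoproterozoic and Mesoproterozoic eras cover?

Duration is start − end for each: (4031 − 3600) + (3600 − 3200) + (538.8 − 251.902) + (1000 − 538.8) + (1600 − 1000).
That is 431 + 400 + 286.898 + 461.2 + 600, which totals 2179.098 million years.

2179.098 million years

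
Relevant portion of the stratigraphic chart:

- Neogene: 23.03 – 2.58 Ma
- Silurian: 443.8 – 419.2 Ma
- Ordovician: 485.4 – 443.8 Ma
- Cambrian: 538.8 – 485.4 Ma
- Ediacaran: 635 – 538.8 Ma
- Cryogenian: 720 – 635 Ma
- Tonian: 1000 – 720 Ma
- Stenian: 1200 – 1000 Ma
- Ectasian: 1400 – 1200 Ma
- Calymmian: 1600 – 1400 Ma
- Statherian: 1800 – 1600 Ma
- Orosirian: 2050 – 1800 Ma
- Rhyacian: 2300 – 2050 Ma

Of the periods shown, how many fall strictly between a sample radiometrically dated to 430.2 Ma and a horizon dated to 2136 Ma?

10

The older date is 2136 Ma and the younger is 430.2 Ma.
Periods with start < 2136 and end > 430.2 Ma: Orosirian (2050–1800), Statherian (1800–1600), Calymmian (1600–1400), Ectasian (1400–1200), Stenian (1200–1000), Tonian (1000–720), Cryogenian (720–635), Ediacaran (635–538.8), Cambrian (538.8–485.4), Ordovician (485.4–443.8).
That is 10 complete periods.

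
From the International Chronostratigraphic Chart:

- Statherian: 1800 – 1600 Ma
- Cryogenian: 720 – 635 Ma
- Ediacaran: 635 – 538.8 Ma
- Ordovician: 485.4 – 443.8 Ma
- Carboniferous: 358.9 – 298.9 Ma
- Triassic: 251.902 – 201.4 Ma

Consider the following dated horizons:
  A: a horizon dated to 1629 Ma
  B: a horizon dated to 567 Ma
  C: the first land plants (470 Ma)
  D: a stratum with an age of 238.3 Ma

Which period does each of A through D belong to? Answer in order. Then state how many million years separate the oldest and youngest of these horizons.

A — Statherian; B — Ediacaran; C — Ordovician; D — Triassic; span 1390.7 million years

A: 1629 Ma lies in 1800–1600 Ma, so Statherian.
B: 567 Ma lies in 635–538.8 Ma, so Ediacaran.
C: 470 Ma lies in 485.4–443.8 Ma, so Ordovician.
D: 238.3 Ma lies in 251.902–201.4 Ma, so Triassic.
Oldest = 1629 Ma, youngest = 238.3 Ma → span 1390.7 Myr.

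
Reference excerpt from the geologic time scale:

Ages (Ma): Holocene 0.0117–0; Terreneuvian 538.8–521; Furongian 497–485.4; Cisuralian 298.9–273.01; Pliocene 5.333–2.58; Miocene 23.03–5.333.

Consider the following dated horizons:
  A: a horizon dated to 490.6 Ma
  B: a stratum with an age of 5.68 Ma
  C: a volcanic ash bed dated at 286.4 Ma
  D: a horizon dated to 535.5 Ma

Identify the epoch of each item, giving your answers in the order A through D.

Match each age against the start–end ranges in the excerpt: A = 490.6 Ma → Furongian (497–485.4); B = 5.68 Ma → Miocene (23.03–5.333); C = 286.4 Ma → Cisuralian (298.9–273.01); D = 535.5 Ma → Terreneuvian (538.8–521).

A — Furongian; B — Miocene; C — Cisuralian; D — Terreneuvian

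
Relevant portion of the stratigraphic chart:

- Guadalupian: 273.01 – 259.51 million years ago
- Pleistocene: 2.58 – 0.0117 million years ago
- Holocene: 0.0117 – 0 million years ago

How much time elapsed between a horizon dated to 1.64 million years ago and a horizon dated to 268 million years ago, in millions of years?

268 − 1.64 = 266.36 million years.

266.36 million years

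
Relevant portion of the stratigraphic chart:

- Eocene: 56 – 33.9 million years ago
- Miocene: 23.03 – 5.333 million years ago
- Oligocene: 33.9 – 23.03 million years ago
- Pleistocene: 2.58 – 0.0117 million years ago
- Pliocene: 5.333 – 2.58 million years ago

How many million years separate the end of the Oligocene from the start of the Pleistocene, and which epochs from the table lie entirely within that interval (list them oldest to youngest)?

20.45 million years; Miocene, Pliocene

End of Oligocene = 23.03 Ma; start of Pleistocene = 2.58 Ma.
Gap = 23.03 − 2.58 = 20.45 Myr.
Epochs wholly inside 23.03–2.58 Ma: Miocene (23.03–5.333), Pliocene (5.333–2.58).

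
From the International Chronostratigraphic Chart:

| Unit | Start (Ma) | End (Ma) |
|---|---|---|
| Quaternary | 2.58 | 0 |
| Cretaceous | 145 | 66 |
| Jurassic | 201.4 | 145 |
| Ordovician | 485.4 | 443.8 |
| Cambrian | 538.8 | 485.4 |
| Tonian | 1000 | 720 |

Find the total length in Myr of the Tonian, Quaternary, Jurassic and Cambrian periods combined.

392.38 million years

Duration is start − end for each: (1000 − 720) + (2.58 − 0) + (201.4 − 145) + (538.8 − 485.4).
That is 280 + 2.58 + 56.4 + 53.4, which totals 392.38 million years.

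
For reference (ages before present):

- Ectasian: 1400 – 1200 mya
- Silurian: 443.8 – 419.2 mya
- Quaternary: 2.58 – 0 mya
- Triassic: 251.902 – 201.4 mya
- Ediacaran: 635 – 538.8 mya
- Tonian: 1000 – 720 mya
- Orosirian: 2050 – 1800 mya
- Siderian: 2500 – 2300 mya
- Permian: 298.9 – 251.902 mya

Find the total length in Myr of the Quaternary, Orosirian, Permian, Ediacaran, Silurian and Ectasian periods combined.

Duration is start − end for each: (2.58 − 0) + (2050 − 1800) + (298.9 − 251.902) + (635 − 538.8) + (443.8 − 419.2) + (1400 − 1200).
That is 2.58 + 250 + 46.998 + 96.2 + 24.6 + 200, which totals 620.378 million years.

620.378 million years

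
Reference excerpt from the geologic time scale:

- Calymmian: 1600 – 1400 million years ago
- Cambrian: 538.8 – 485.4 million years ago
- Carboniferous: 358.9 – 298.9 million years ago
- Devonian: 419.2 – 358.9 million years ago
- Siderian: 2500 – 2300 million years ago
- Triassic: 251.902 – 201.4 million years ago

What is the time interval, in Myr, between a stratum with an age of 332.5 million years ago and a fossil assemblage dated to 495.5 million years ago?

163 million years

495.5 − 332.5 = 163 million years.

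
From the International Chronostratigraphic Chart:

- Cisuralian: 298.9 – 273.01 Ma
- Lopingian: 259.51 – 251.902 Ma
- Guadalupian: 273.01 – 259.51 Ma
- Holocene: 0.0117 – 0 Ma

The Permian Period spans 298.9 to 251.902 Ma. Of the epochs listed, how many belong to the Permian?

3

Epochs inside 298.9–251.902 Ma: Cisuralian, Guadalupian, Lopingian — 3 in total.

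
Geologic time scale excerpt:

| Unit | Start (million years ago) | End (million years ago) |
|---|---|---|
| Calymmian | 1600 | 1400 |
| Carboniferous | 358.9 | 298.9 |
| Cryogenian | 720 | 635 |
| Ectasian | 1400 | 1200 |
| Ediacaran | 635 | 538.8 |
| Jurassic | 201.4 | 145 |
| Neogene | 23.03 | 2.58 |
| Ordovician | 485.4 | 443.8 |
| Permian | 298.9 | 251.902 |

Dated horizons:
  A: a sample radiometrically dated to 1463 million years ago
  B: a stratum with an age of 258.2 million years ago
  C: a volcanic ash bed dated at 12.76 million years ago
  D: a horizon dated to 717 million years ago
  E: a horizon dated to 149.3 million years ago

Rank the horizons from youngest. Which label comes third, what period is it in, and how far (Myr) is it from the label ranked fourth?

B, in the Permian; 458.8 million years to D

Smaller Ma means younger, so youngest first: C 12.76 < E 149.3 < B 258.2 < D 717 < A 1463.
Counting 3 along gives B (258.2 Ma); the excerpt puts that inside the Permian, 298.9–251.902 Ma.
Next in line is D (717 Ma), and 717 − 258.2 = 458.8 Myr.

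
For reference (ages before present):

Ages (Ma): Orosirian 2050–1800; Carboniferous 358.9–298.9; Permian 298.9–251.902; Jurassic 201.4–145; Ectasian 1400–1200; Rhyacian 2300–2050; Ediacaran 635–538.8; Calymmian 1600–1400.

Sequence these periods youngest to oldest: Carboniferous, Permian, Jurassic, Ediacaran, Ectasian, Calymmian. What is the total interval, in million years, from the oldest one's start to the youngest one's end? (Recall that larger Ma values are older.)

Jurassic → Permian → Carboniferous → Ediacaran → Ectasian → Calymmian; total span 1455 Myr

Start ages (Ma): Calymmian 1600, Ectasian 1400, Ediacaran 635, Carboniferous 358.9, Permian 298.9, Jurassic 201.4.
Ordered youngest to oldest: Jurassic, Permian, Carboniferous, Ediacaran, Ectasian, Calymmian.
Span = 1600 − 145 = 1455 Myr.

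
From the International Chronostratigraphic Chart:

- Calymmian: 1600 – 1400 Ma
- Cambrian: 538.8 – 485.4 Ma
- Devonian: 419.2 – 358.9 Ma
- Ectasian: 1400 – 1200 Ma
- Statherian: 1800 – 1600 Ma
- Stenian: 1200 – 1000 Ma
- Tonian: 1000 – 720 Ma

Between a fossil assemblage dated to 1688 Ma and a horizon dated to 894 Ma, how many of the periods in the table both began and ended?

3

The older date is 1688 Ma and the younger is 894 Ma.
Periods with start < 1688 and end > 894 Ma: Calymmian (1600–1400), Ectasian (1400–1200), Stenian (1200–1000).
That is 3 complete periods.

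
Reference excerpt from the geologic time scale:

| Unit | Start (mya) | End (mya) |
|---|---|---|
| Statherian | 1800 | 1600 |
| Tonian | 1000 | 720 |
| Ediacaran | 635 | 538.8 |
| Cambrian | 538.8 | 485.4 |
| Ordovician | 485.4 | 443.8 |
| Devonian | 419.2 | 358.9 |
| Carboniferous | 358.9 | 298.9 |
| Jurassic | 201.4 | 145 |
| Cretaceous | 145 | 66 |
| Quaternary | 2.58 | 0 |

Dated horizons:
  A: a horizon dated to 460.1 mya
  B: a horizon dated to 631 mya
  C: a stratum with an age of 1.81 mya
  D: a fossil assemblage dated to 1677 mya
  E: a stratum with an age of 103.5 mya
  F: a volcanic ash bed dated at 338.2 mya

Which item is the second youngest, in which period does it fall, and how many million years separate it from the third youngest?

E, in the Cretaceous; 234.7 million years to F

Sorted youngest-first by Ma: C (1.81), E (103.5), F (338.2), A (460.1), B (631), D (1677).
The second youngest is E at 103.5 Ma, which lies in 145–66 Ma: the Cretaceous.
The third youngest is F at 338.2 Ma; separation = |103.5 − 338.2| = 234.7 Myr.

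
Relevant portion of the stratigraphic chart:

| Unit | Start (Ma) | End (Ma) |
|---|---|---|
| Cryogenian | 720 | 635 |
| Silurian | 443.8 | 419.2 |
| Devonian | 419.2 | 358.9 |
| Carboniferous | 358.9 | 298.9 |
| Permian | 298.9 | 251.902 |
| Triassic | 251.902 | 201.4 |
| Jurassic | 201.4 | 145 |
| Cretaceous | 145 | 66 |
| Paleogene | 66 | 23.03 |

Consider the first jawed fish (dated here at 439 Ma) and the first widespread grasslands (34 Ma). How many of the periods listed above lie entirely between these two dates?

6

439 Ma sits inside the Silurian (443.8–419.2) and 34 Ma inside the Paleogene (66–23.03); neither of those is wholly between the two dates.
The listed periods lying completely between them are Devonian, Carboniferous, Permian, Triassic, Jurassic, Cretaceous — 6 in all.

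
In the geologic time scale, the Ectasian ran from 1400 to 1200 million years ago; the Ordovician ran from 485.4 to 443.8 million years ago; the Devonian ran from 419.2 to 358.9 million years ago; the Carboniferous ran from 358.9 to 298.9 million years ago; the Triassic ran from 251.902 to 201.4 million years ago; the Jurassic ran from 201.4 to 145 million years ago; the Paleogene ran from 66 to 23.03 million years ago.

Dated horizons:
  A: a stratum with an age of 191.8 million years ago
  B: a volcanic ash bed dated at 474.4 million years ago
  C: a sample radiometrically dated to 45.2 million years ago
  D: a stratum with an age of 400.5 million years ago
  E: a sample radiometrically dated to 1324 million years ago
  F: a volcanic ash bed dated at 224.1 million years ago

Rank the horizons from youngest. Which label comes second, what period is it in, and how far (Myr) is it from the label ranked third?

Smaller Ma means younger, so youngest first: C 45.2 < A 191.8 < F 224.1 < D 400.5 < B 474.4 < E 1324.
Counting 2 along gives A (191.8 Ma); the excerpt puts that inside the Jurassic, 201.4–145 Ma.
Next in line is F (224.1 Ma), and 224.1 − 191.8 = 32.3 Myr.

A, in the Jurassic; 32.3 million years to F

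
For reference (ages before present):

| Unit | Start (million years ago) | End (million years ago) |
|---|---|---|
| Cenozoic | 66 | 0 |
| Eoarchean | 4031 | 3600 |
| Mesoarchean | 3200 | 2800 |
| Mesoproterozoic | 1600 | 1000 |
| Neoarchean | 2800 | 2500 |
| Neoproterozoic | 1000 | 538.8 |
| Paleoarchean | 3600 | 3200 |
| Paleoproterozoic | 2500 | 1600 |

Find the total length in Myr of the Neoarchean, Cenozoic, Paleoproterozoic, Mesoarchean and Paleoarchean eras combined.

2066 million years

Duration is start − end for each: (2800 − 2500) + (66 − 0) + (2500 − 1600) + (3200 − 2800) + (3600 − 3200).
That is 300 + 66 + 900 + 400 + 400, which totals 2066 million years.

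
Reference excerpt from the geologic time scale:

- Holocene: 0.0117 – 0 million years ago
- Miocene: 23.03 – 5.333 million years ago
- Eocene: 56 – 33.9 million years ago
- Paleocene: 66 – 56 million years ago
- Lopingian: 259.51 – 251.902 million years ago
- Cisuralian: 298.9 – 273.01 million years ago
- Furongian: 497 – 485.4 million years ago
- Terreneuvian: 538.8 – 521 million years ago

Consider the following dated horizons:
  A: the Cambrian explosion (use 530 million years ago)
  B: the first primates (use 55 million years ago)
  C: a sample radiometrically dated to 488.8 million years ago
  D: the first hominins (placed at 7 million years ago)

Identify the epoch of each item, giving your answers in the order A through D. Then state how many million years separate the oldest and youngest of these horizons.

A — Terreneuvian; B — Eocene; C — Furongian; D — Miocene; span 523 million years

Match each age against the start–end ranges in the excerpt: A = 530 Ma → Terreneuvian (538.8–521); B = 55 Ma → Eocene (56–33.9); C = 488.8 Ma → Furongian (497–485.4); D = 7 Ma → Miocene (23.03–5.333).
The largest age is 530 Ma and the smallest is 7 Ma; their difference is 523 Myr.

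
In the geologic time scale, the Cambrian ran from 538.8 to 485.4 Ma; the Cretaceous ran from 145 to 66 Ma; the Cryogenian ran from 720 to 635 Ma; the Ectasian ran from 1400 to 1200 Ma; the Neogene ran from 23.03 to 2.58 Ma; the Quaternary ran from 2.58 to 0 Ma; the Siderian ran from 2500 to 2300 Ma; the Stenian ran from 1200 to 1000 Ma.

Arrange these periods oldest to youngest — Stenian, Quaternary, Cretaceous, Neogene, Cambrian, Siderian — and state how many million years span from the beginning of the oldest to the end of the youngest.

Siderian → Stenian → Cambrian → Cretaceous → Neogene → Quaternary; total span 2500 Myr

From the excerpt: Stenian 1200–1000; Quaternary 2.58–0; Cretaceous 145–66; Neogene 23.03–2.58; Cambrian 538.8–485.4; Siderian 2500–2300 (Ma).
Larger Ma is earlier, so the oldest is Siderian and the youngest is Quaternary; oldest to youngest: Siderian, Stenian, Cambrian, Cretaceous, Neogene, Quaternary.
Oldest start 2500 minus youngest end 0 gives 2500 Myr overall.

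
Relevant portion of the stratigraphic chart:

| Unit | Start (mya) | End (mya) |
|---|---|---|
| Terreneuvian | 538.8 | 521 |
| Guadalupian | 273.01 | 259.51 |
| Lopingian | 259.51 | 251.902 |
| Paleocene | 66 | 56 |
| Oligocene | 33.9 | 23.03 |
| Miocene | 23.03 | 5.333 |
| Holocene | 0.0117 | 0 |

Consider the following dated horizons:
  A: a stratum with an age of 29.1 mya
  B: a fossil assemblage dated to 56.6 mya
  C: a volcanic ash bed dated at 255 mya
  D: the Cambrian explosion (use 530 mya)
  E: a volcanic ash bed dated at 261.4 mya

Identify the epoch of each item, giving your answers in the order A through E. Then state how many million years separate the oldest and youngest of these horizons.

A — Oligocene; B — Paleocene; C — Lopingian; D — Terreneuvian; E — Guadalupian; span 500.9 million years

Match each age against the start–end ranges in the excerpt: A = 29.1 Ma → Oligocene (33.9–23.03); B = 56.6 Ma → Paleocene (66–56); C = 255 Ma → Lopingian (259.51–251.902); D = 530 Ma → Terreneuvian (538.8–521); E = 261.4 Ma → Guadalupian (273.01–259.51).
The largest age is 530 Ma and the smallest is 29.1 Ma; their difference is 500.9 Myr.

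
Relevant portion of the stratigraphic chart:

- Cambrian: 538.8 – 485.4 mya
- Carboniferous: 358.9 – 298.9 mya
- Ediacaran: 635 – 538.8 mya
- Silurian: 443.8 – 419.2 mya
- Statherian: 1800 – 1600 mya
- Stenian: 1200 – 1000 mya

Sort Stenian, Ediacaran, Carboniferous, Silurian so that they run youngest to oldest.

Carboniferous, then Silurian, then Ediacaran, then Stenian

Sorting by start age (ascending Ma, since larger Ma = older): Carboniferous start 358.9, Silurian start 443.8, Ediacaran start 635, Stenian start 1200.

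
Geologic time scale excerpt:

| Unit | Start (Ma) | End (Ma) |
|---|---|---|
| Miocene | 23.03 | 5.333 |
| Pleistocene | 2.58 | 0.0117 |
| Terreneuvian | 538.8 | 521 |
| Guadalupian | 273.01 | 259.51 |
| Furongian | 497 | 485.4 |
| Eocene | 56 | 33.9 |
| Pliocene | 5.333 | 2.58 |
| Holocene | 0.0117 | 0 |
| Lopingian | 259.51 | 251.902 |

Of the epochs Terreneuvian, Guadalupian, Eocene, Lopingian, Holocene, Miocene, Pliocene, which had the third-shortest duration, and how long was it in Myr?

Durations: Terreneuvian 17.8; Guadalupian 13.5; Eocene 22.1; Lopingian 7.608; Holocene 0.0117; Miocene 17.697; Pliocene 2.753 Myr.
Sorted shortest-first: Holocene (0.0117), Pliocene (2.753), Lopingian (7.608), Guadalupian (13.5), Miocene (17.697), Terreneuvian (17.8), Eocene (22.1).
The third shortest is Lopingian at 7.608 Myr.

Lopingian, 7.608 million years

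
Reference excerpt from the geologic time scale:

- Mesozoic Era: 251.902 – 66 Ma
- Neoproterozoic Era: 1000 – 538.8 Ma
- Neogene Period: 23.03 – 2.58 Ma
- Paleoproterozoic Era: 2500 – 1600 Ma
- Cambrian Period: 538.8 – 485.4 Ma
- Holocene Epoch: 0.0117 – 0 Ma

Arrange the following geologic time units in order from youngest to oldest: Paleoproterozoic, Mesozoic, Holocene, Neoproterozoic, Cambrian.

The oldest of these is Paleoproterozoic (starts 2500 Ma) and the youngest is Holocene (ends 0 Ma).
In between, by decreasing start age: Neoproterozoic (1000), Cambrian (538.8), Mesozoic (251.902).
Listing youngest first means reversing that sequence.

Holocene, Mesozoic, Cambrian, Neoproterozoic, Paleoproterozoic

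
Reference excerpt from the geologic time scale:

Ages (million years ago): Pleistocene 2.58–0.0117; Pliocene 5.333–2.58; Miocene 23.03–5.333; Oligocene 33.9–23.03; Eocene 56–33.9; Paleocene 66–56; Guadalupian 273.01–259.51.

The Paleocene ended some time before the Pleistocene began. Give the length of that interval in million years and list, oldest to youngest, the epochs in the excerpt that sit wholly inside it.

The Paleocene closes at 56 Ma and the Pleistocene opens at 2.58 Ma, so the interval is 56 − 2.58 = 53.42 Myr.
An epoch fits inside if it starts at or after 56 Ma and ends at or before 2.58 Ma; oldest first that gives Eocene, Oligocene, Miocene, Pliocene.

53.42 million years; Eocene, Oligocene, Miocene, Pliocene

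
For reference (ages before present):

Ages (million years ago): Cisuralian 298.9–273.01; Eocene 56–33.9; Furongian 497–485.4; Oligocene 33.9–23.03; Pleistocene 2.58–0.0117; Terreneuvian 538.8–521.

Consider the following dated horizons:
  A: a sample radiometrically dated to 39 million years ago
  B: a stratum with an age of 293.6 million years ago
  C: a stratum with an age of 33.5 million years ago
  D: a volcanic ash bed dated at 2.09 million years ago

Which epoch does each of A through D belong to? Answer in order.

Match each age against the start–end ranges in the excerpt: A = 39 Ma → Eocene (56–33.9); B = 293.6 Ma → Cisuralian (298.9–273.01); C = 33.5 Ma → Oligocene (33.9–23.03); D = 2.09 Ma → Pleistocene (2.58–0.0117).

A — Eocene; B — Cisuralian; C — Oligocene; D — Pleistocene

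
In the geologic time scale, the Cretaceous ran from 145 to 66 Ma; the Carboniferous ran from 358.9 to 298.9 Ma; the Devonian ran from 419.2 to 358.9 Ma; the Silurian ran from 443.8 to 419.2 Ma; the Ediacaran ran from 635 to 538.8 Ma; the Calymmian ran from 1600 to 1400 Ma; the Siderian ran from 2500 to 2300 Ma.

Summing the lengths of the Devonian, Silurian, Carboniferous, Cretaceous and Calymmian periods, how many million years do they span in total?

Each duration: Devonian = 60.3; Silurian = 24.6; Carboniferous = 60; Cretaceous = 79; Calymmian = 200.
Sum: 60.3 + 24.6 + 60 + 79 + 200 = 423.9 Myr.

423.9 million years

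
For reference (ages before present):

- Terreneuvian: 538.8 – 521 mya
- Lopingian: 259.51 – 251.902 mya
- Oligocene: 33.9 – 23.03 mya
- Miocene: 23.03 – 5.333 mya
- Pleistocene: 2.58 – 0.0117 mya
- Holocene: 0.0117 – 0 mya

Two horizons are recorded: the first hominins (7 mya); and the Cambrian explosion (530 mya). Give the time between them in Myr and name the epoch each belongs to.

523 million years apart; the first in the Miocene, the second in the Terreneuvian

Elapsed time: 530 − 7 = 523 Myr.
7 Ma lies within 23.03–5.333 Ma: Miocene.
530 Ma lies within 538.8–521 Ma: Terreneuvian.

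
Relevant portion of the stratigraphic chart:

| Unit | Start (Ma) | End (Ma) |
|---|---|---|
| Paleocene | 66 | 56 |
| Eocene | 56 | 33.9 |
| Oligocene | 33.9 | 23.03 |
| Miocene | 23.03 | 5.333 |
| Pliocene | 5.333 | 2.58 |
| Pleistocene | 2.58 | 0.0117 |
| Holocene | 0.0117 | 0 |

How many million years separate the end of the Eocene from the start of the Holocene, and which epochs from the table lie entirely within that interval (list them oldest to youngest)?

33.8883 million years; Oligocene, Miocene, Pliocene, Pleistocene

End of Eocene = 33.9 Ma; start of Holocene = 0.0117 Ma.
Gap = 33.9 − 0.0117 = 33.8883 Myr.
Epochs wholly inside 33.9–0.0117 Ma: Oligocene (33.9–23.03), Miocene (23.03–5.333), Pliocene (5.333–2.58), Pleistocene (2.58–0.0117).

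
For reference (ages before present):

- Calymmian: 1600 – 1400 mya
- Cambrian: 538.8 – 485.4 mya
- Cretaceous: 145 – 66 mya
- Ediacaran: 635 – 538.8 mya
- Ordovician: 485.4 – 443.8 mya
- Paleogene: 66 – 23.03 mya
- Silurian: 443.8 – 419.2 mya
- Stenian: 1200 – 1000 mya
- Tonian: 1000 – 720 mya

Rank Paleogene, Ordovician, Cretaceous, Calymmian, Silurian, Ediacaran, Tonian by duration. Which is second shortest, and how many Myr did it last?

Ordovician, 41.6 million years

Durations: Paleogene 42.97; Ordovician 41.6; Cretaceous 79; Calymmian 200; Silurian 24.6; Ediacaran 96.2; Tonian 280 Myr.
Sorted shortest-first: Silurian (24.6), Ordovician (41.6), Paleogene (42.97), Cretaceous (79), Ediacaran (96.2), Calymmian (200), Tonian (280).
The second shortest is Ordovician at 41.6 Myr.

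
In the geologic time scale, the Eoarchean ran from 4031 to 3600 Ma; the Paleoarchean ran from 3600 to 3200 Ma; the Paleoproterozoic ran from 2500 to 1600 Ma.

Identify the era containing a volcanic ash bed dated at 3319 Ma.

3319 Ma lies between 3600 and 3200 Ma, so it falls in the Paleoarchean.

Paleoarchean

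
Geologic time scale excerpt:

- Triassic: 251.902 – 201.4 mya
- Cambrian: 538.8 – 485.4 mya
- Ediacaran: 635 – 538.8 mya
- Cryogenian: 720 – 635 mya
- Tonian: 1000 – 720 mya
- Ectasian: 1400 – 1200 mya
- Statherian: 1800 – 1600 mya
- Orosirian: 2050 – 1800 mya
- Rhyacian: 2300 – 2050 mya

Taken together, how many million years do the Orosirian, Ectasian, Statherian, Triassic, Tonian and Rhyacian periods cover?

Duration is start − end for each: (2050 − 1800) + (1400 − 1200) + (1800 − 1600) + (251.902 − 201.4) + (1000 − 720) + (2300 − 2050).
That is 250 + 200 + 200 + 50.502 + 280 + 250, which totals 1230.502 million years.

1230.502 million years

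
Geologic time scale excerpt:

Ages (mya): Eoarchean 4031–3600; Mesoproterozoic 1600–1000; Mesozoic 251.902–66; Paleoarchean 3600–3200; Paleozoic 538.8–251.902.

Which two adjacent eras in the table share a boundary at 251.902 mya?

The Paleozoic ends at 251.902 mya and the Mesozoic begins at 251.902 mya, so they share that boundary.

Paleozoic and Mesozoic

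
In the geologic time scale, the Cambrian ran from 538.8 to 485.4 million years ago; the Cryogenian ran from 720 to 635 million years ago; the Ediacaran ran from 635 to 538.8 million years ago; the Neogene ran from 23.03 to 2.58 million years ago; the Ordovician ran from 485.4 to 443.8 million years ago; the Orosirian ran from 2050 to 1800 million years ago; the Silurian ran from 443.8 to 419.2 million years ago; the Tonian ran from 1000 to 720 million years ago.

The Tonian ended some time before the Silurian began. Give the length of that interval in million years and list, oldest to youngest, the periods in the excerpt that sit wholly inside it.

276.2 million years; Cryogenian, Ediacaran, Cambrian, Ordovician

End of Tonian = 720 Ma; start of Silurian = 443.8 Ma.
Gap = 720 − 443.8 = 276.2 Myr.
Periods wholly inside 720–443.8 Ma: Cryogenian (720–635), Ediacaran (635–538.8), Cambrian (538.8–485.4), Ordovician (485.4–443.8).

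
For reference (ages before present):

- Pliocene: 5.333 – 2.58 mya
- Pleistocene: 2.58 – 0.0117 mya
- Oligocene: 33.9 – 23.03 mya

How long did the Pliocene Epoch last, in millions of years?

5.333 − 2.58 = 2.753 million years.

2.753 million years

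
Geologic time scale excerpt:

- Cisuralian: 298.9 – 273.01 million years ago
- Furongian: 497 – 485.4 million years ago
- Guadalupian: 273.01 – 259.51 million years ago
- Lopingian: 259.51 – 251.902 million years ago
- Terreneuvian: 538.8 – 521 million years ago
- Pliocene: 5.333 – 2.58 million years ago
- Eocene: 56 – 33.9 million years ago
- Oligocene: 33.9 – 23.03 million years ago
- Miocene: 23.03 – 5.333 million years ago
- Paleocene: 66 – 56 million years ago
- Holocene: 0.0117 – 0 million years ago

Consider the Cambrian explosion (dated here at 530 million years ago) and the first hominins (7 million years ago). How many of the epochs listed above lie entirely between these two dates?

7

530 Ma sits inside the Terreneuvian (538.8–521) and 7 Ma inside the Miocene (23.03–5.333); neither of those is wholly between the two dates.
The listed epochs lying completely between them are Furongian, Cisuralian, Guadalupian, Lopingian, Paleocene, Eocene, Oligocene — 7 in all.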